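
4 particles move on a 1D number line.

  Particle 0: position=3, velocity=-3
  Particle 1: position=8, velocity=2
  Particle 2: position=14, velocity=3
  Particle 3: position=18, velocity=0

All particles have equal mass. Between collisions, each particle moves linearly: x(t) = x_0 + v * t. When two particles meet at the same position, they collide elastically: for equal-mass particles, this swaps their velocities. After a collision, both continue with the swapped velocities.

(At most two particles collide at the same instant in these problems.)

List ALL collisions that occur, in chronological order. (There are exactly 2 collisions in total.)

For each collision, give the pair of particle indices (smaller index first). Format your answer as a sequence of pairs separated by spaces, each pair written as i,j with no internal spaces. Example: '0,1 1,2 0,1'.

Collision at t=4/3: particles 2 and 3 swap velocities; positions: p0=-1 p1=32/3 p2=18 p3=18; velocities now: v0=-3 v1=2 v2=0 v3=3
Collision at t=5: particles 1 and 2 swap velocities; positions: p0=-12 p1=18 p2=18 p3=29; velocities now: v0=-3 v1=0 v2=2 v3=3

Answer: 2,3 1,2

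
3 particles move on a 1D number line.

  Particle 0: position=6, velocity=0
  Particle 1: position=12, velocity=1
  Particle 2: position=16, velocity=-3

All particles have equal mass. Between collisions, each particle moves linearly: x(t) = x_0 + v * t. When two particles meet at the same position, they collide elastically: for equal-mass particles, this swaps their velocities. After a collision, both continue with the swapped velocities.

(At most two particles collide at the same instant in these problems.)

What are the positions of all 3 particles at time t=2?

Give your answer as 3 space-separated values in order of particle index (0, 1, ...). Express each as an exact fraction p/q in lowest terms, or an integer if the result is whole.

Collision at t=1: particles 1 and 2 swap velocities; positions: p0=6 p1=13 p2=13; velocities now: v0=0 v1=-3 v2=1
Advance to t=2 (no further collisions before then); velocities: v0=0 v1=-3 v2=1; positions = 6 10 14

Answer: 6 10 14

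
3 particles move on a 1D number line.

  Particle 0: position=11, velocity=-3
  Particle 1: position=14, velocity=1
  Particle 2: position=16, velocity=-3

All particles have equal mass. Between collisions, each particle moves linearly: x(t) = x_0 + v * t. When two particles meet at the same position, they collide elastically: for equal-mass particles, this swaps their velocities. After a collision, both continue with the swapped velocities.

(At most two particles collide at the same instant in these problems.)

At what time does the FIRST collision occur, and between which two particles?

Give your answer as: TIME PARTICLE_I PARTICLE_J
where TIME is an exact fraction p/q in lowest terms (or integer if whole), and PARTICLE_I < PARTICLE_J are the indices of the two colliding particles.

Answer: 1/2 1 2

Derivation:
Pair (0,1): pos 11,14 vel -3,1 -> not approaching (rel speed -4 <= 0)
Pair (1,2): pos 14,16 vel 1,-3 -> gap=2, closing at 4/unit, collide at t=1/2
Earliest collision: t=1/2 between 1 and 2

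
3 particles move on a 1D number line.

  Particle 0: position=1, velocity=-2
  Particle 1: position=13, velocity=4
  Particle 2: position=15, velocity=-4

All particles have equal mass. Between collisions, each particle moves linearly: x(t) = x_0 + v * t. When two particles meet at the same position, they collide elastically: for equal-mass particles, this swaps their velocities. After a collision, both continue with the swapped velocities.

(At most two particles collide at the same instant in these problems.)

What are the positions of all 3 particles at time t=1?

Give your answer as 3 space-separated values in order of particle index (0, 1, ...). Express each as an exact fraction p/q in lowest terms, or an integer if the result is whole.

Collision at t=1/4: particles 1 and 2 swap velocities; positions: p0=1/2 p1=14 p2=14; velocities now: v0=-2 v1=-4 v2=4
Advance to t=1 (no further collisions before then); velocities: v0=-2 v1=-4 v2=4; positions = -1 11 17

Answer: -1 11 17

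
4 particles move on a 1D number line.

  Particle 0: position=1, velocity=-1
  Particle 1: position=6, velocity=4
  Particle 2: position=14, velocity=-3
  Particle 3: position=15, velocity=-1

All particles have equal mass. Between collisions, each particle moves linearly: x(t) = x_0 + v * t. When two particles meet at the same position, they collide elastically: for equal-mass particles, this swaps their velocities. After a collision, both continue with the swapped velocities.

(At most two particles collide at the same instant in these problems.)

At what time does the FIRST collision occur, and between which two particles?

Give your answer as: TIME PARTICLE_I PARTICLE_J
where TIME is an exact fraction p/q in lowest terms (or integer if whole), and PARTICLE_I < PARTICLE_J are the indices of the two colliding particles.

Answer: 8/7 1 2

Derivation:
Pair (0,1): pos 1,6 vel -1,4 -> not approaching (rel speed -5 <= 0)
Pair (1,2): pos 6,14 vel 4,-3 -> gap=8, closing at 7/unit, collide at t=8/7
Pair (2,3): pos 14,15 vel -3,-1 -> not approaching (rel speed -2 <= 0)
Earliest collision: t=8/7 between 1 and 2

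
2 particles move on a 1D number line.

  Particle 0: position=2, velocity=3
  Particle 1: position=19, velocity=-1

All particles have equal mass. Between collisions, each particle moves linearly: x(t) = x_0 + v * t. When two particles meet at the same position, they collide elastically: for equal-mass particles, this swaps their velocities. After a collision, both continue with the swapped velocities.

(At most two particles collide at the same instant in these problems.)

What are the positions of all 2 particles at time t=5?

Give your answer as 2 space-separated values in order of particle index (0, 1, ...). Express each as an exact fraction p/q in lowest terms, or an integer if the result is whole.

Collision at t=17/4: particles 0 and 1 swap velocities; positions: p0=59/4 p1=59/4; velocities now: v0=-1 v1=3
Advance to t=5 (no further collisions before then); velocities: v0=-1 v1=3; positions = 14 17

Answer: 14 17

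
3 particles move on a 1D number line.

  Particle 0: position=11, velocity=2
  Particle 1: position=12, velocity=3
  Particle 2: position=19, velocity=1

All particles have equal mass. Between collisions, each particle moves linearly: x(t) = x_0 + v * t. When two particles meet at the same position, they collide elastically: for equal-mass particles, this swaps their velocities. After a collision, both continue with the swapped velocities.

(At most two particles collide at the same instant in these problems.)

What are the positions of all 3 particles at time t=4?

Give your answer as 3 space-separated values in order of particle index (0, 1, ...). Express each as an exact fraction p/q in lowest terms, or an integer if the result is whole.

Answer: 19 23 24

Derivation:
Collision at t=7/2: particles 1 and 2 swap velocities; positions: p0=18 p1=45/2 p2=45/2; velocities now: v0=2 v1=1 v2=3
Advance to t=4 (no further collisions before then); velocities: v0=2 v1=1 v2=3; positions = 19 23 24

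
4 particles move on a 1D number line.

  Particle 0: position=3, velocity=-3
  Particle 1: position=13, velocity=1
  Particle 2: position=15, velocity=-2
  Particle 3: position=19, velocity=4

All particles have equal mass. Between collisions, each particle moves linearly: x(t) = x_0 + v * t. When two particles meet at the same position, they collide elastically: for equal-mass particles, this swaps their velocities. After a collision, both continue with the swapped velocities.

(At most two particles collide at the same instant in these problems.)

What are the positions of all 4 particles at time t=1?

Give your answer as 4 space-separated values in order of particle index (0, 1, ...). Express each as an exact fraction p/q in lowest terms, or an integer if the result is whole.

Collision at t=2/3: particles 1 and 2 swap velocities; positions: p0=1 p1=41/3 p2=41/3 p3=65/3; velocities now: v0=-3 v1=-2 v2=1 v3=4
Advance to t=1 (no further collisions before then); velocities: v0=-3 v1=-2 v2=1 v3=4; positions = 0 13 14 23

Answer: 0 13 14 23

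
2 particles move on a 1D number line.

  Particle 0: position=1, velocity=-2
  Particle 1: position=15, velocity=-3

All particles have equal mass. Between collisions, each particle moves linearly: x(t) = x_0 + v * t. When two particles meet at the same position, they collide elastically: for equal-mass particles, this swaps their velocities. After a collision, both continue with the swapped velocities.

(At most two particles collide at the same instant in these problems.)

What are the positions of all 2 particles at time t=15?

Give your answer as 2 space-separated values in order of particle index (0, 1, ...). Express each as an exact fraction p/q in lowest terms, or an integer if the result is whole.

Collision at t=14: particles 0 and 1 swap velocities; positions: p0=-27 p1=-27; velocities now: v0=-3 v1=-2
Advance to t=15 (no further collisions before then); velocities: v0=-3 v1=-2; positions = -30 -29

Answer: -30 -29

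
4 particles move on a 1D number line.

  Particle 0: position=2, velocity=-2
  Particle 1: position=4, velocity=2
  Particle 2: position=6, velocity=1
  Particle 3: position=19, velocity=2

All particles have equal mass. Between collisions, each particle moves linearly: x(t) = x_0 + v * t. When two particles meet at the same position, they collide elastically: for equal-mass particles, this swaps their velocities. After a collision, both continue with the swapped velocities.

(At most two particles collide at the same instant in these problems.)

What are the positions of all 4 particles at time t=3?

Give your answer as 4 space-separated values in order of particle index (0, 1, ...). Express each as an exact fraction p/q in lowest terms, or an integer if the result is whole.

Answer: -4 9 10 25

Derivation:
Collision at t=2: particles 1 and 2 swap velocities; positions: p0=-2 p1=8 p2=8 p3=23; velocities now: v0=-2 v1=1 v2=2 v3=2
Advance to t=3 (no further collisions before then); velocities: v0=-2 v1=1 v2=2 v3=2; positions = -4 9 10 25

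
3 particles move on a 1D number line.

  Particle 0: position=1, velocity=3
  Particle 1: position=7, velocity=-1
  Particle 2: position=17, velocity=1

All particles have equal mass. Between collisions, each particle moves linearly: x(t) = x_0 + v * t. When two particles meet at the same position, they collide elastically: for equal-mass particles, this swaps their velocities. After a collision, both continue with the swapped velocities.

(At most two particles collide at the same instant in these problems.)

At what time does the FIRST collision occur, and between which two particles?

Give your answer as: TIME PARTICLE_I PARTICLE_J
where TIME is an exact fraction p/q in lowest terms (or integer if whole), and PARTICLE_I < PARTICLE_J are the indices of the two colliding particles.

Answer: 3/2 0 1

Derivation:
Pair (0,1): pos 1,7 vel 3,-1 -> gap=6, closing at 4/unit, collide at t=3/2
Pair (1,2): pos 7,17 vel -1,1 -> not approaching (rel speed -2 <= 0)
Earliest collision: t=3/2 between 0 and 1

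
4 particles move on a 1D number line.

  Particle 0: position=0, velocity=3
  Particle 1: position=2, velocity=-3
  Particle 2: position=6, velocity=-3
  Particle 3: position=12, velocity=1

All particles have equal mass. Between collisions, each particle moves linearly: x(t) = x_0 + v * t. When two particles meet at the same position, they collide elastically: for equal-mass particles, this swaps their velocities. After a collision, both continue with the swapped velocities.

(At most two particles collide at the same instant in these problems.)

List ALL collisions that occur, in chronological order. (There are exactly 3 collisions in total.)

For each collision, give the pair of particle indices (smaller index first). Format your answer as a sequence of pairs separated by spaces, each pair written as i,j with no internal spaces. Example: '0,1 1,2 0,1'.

Answer: 0,1 1,2 2,3

Derivation:
Collision at t=1/3: particles 0 and 1 swap velocities; positions: p0=1 p1=1 p2=5 p3=37/3; velocities now: v0=-3 v1=3 v2=-3 v3=1
Collision at t=1: particles 1 and 2 swap velocities; positions: p0=-1 p1=3 p2=3 p3=13; velocities now: v0=-3 v1=-3 v2=3 v3=1
Collision at t=6: particles 2 and 3 swap velocities; positions: p0=-16 p1=-12 p2=18 p3=18; velocities now: v0=-3 v1=-3 v2=1 v3=3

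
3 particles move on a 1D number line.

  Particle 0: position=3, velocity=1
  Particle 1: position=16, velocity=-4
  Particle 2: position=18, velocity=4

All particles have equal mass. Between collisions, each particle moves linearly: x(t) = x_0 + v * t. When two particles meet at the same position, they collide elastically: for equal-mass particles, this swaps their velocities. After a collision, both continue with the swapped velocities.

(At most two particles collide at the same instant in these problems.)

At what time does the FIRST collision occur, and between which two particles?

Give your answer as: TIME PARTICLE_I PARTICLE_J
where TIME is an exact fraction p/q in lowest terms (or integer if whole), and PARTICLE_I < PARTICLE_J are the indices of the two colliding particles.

Answer: 13/5 0 1

Derivation:
Pair (0,1): pos 3,16 vel 1,-4 -> gap=13, closing at 5/unit, collide at t=13/5
Pair (1,2): pos 16,18 vel -4,4 -> not approaching (rel speed -8 <= 0)
Earliest collision: t=13/5 between 0 and 1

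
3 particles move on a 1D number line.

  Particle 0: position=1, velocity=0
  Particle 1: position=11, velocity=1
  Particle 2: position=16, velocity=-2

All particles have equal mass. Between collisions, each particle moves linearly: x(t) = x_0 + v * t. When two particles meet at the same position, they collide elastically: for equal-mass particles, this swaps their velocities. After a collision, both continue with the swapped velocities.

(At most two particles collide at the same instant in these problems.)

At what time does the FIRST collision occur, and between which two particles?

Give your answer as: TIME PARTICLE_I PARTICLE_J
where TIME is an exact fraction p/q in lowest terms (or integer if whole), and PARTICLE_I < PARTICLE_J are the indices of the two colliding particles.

Answer: 5/3 1 2

Derivation:
Pair (0,1): pos 1,11 vel 0,1 -> not approaching (rel speed -1 <= 0)
Pair (1,2): pos 11,16 vel 1,-2 -> gap=5, closing at 3/unit, collide at t=5/3
Earliest collision: t=5/3 between 1 and 2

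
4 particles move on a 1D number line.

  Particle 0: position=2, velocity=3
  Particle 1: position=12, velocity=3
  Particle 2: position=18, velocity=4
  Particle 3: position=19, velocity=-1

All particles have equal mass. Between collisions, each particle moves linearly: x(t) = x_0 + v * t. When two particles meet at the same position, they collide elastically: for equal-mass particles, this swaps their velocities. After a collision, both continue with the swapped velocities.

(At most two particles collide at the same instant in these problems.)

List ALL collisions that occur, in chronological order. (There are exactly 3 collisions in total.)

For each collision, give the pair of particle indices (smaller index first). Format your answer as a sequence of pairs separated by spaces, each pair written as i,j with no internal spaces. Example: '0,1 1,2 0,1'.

Collision at t=1/5: particles 2 and 3 swap velocities; positions: p0=13/5 p1=63/5 p2=94/5 p3=94/5; velocities now: v0=3 v1=3 v2=-1 v3=4
Collision at t=7/4: particles 1 and 2 swap velocities; positions: p0=29/4 p1=69/4 p2=69/4 p3=25; velocities now: v0=3 v1=-1 v2=3 v3=4
Collision at t=17/4: particles 0 and 1 swap velocities; positions: p0=59/4 p1=59/4 p2=99/4 p3=35; velocities now: v0=-1 v1=3 v2=3 v3=4

Answer: 2,3 1,2 0,1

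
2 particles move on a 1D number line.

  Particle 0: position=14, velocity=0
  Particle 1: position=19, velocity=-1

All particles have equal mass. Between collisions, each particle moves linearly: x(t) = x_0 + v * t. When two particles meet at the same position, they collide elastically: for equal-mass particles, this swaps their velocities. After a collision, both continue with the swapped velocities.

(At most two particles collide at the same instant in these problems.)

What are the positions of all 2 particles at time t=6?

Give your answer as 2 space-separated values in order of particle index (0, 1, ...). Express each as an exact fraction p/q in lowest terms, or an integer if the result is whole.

Answer: 13 14

Derivation:
Collision at t=5: particles 0 and 1 swap velocities; positions: p0=14 p1=14; velocities now: v0=-1 v1=0
Advance to t=6 (no further collisions before then); velocities: v0=-1 v1=0; positions = 13 14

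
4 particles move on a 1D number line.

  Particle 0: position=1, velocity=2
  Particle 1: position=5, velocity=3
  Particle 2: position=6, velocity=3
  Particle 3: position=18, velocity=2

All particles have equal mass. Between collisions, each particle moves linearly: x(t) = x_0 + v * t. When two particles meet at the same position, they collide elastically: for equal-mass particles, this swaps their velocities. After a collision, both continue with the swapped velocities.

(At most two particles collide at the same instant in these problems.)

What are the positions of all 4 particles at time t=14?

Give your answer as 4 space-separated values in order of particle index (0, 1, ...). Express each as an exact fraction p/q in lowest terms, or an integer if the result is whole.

Collision at t=12: particles 2 and 3 swap velocities; positions: p0=25 p1=41 p2=42 p3=42; velocities now: v0=2 v1=3 v2=2 v3=3
Collision at t=13: particles 1 and 2 swap velocities; positions: p0=27 p1=44 p2=44 p3=45; velocities now: v0=2 v1=2 v2=3 v3=3
Advance to t=14 (no further collisions before then); velocities: v0=2 v1=2 v2=3 v3=3; positions = 29 46 47 48

Answer: 29 46 47 48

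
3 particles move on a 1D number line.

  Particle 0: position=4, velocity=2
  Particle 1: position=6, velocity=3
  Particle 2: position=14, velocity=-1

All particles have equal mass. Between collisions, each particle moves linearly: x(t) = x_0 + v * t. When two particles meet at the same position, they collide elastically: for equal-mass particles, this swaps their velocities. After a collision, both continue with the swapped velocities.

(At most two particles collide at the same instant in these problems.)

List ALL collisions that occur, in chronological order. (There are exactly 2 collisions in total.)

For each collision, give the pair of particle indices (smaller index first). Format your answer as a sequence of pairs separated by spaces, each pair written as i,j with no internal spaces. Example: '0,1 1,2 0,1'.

Answer: 1,2 0,1

Derivation:
Collision at t=2: particles 1 and 2 swap velocities; positions: p0=8 p1=12 p2=12; velocities now: v0=2 v1=-1 v2=3
Collision at t=10/3: particles 0 and 1 swap velocities; positions: p0=32/3 p1=32/3 p2=16; velocities now: v0=-1 v1=2 v2=3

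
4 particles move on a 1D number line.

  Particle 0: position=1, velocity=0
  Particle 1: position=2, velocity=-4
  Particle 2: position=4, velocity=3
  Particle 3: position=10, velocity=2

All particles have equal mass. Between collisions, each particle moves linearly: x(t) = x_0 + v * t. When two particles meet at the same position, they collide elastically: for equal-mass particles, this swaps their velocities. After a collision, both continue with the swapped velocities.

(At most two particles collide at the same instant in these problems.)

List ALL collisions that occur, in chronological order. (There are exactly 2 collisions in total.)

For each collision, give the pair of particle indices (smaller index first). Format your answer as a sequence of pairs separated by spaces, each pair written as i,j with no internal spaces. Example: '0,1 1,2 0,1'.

Answer: 0,1 2,3

Derivation:
Collision at t=1/4: particles 0 and 1 swap velocities; positions: p0=1 p1=1 p2=19/4 p3=21/2; velocities now: v0=-4 v1=0 v2=3 v3=2
Collision at t=6: particles 2 and 3 swap velocities; positions: p0=-22 p1=1 p2=22 p3=22; velocities now: v0=-4 v1=0 v2=2 v3=3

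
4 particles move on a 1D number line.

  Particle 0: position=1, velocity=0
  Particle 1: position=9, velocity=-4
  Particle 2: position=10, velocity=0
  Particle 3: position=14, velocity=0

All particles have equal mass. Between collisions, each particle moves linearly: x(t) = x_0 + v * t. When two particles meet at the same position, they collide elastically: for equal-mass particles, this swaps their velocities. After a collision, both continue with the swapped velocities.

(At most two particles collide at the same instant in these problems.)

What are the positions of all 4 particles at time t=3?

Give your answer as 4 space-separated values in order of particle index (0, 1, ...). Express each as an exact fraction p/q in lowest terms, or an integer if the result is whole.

Collision at t=2: particles 0 and 1 swap velocities; positions: p0=1 p1=1 p2=10 p3=14; velocities now: v0=-4 v1=0 v2=0 v3=0
Advance to t=3 (no further collisions before then); velocities: v0=-4 v1=0 v2=0 v3=0; positions = -3 1 10 14

Answer: -3 1 10 14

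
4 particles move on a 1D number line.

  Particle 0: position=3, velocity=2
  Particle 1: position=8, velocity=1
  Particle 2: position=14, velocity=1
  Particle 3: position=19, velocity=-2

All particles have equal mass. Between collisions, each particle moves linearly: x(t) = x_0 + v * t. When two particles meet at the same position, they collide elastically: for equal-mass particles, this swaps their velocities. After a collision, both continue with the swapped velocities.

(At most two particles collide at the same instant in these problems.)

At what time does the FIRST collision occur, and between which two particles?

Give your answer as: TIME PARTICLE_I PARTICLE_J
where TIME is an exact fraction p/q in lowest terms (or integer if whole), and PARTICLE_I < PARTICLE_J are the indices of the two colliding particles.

Answer: 5/3 2 3

Derivation:
Pair (0,1): pos 3,8 vel 2,1 -> gap=5, closing at 1/unit, collide at t=5
Pair (1,2): pos 8,14 vel 1,1 -> not approaching (rel speed 0 <= 0)
Pair (2,3): pos 14,19 vel 1,-2 -> gap=5, closing at 3/unit, collide at t=5/3
Earliest collision: t=5/3 between 2 and 3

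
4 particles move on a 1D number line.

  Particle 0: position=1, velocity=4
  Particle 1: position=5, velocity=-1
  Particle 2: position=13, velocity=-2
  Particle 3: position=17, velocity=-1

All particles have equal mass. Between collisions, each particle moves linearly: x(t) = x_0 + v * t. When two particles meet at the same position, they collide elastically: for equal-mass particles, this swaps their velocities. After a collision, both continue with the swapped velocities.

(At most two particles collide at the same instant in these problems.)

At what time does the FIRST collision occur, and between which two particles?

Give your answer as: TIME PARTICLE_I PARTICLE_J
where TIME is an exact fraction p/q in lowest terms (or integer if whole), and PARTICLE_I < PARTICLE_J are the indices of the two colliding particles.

Answer: 4/5 0 1

Derivation:
Pair (0,1): pos 1,5 vel 4,-1 -> gap=4, closing at 5/unit, collide at t=4/5
Pair (1,2): pos 5,13 vel -1,-2 -> gap=8, closing at 1/unit, collide at t=8
Pair (2,3): pos 13,17 vel -2,-1 -> not approaching (rel speed -1 <= 0)
Earliest collision: t=4/5 between 0 and 1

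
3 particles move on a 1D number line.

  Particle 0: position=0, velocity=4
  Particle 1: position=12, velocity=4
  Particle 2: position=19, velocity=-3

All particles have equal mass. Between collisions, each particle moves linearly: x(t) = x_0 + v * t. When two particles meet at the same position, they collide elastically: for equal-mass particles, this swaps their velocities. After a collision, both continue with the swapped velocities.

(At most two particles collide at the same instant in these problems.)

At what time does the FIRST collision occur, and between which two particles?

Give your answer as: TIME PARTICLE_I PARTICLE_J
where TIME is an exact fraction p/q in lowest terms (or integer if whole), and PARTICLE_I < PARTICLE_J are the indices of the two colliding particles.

Answer: 1 1 2

Derivation:
Pair (0,1): pos 0,12 vel 4,4 -> not approaching (rel speed 0 <= 0)
Pair (1,2): pos 12,19 vel 4,-3 -> gap=7, closing at 7/unit, collide at t=1
Earliest collision: t=1 between 1 and 2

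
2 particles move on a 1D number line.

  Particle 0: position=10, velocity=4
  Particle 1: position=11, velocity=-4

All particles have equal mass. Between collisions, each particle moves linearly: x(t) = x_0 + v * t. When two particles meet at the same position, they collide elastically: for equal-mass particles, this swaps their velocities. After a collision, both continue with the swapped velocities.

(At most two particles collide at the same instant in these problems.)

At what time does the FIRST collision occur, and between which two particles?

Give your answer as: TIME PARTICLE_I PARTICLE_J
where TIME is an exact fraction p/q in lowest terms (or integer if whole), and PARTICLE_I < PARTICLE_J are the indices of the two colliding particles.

Answer: 1/8 0 1

Derivation:
Pair (0,1): pos 10,11 vel 4,-4 -> gap=1, closing at 8/unit, collide at t=1/8
Earliest collision: t=1/8 between 0 and 1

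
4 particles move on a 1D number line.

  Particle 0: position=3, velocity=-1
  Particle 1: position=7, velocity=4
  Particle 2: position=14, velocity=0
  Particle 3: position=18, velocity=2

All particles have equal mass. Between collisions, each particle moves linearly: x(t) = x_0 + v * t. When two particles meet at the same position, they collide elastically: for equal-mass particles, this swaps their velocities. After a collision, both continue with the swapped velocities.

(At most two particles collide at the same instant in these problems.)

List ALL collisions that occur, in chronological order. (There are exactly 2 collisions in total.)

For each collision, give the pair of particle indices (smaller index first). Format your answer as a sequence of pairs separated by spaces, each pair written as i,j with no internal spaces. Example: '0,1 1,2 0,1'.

Collision at t=7/4: particles 1 and 2 swap velocities; positions: p0=5/4 p1=14 p2=14 p3=43/2; velocities now: v0=-1 v1=0 v2=4 v3=2
Collision at t=11/2: particles 2 and 3 swap velocities; positions: p0=-5/2 p1=14 p2=29 p3=29; velocities now: v0=-1 v1=0 v2=2 v3=4

Answer: 1,2 2,3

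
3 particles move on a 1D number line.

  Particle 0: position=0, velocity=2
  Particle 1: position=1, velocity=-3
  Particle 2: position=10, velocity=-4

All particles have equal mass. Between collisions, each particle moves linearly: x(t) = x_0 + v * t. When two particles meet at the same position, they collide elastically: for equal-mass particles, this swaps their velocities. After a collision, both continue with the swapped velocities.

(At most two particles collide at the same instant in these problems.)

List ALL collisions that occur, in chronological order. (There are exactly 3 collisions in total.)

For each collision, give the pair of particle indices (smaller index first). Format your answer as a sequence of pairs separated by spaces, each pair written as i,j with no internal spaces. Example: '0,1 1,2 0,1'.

Answer: 0,1 1,2 0,1

Derivation:
Collision at t=1/5: particles 0 and 1 swap velocities; positions: p0=2/5 p1=2/5 p2=46/5; velocities now: v0=-3 v1=2 v2=-4
Collision at t=5/3: particles 1 and 2 swap velocities; positions: p0=-4 p1=10/3 p2=10/3; velocities now: v0=-3 v1=-4 v2=2
Collision at t=9: particles 0 and 1 swap velocities; positions: p0=-26 p1=-26 p2=18; velocities now: v0=-4 v1=-3 v2=2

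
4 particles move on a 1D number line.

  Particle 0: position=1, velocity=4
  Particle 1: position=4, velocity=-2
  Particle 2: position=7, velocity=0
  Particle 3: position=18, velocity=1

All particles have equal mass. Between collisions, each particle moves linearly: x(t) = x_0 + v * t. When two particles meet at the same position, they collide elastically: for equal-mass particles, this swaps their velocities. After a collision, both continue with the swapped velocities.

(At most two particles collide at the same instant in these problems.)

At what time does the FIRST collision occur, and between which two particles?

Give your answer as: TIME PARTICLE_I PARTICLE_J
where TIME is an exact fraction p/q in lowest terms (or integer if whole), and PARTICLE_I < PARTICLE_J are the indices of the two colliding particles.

Answer: 1/2 0 1

Derivation:
Pair (0,1): pos 1,4 vel 4,-2 -> gap=3, closing at 6/unit, collide at t=1/2
Pair (1,2): pos 4,7 vel -2,0 -> not approaching (rel speed -2 <= 0)
Pair (2,3): pos 7,18 vel 0,1 -> not approaching (rel speed -1 <= 0)
Earliest collision: t=1/2 between 0 and 1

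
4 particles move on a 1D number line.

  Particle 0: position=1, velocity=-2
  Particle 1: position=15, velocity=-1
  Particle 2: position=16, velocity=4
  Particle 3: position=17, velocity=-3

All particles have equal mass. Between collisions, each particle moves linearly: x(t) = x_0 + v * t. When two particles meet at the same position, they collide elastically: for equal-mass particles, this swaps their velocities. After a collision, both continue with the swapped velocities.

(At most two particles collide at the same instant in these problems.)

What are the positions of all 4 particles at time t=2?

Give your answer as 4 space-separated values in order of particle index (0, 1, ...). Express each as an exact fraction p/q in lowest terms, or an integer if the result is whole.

Collision at t=1/7: particles 2 and 3 swap velocities; positions: p0=5/7 p1=104/7 p2=116/7 p3=116/7; velocities now: v0=-2 v1=-1 v2=-3 v3=4
Collision at t=1: particles 1 and 2 swap velocities; positions: p0=-1 p1=14 p2=14 p3=20; velocities now: v0=-2 v1=-3 v2=-1 v3=4
Advance to t=2 (no further collisions before then); velocities: v0=-2 v1=-3 v2=-1 v3=4; positions = -3 11 13 24

Answer: -3 11 13 24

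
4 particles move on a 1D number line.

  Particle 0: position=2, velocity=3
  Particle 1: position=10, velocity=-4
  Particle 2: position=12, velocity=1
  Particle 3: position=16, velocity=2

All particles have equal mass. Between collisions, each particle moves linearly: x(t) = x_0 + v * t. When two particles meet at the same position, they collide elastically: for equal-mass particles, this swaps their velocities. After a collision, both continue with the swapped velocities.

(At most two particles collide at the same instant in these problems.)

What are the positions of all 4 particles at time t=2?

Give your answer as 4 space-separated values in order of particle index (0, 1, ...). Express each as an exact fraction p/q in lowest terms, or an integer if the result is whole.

Collision at t=8/7: particles 0 and 1 swap velocities; positions: p0=38/7 p1=38/7 p2=92/7 p3=128/7; velocities now: v0=-4 v1=3 v2=1 v3=2
Advance to t=2 (no further collisions before then); velocities: v0=-4 v1=3 v2=1 v3=2; positions = 2 8 14 20

Answer: 2 8 14 20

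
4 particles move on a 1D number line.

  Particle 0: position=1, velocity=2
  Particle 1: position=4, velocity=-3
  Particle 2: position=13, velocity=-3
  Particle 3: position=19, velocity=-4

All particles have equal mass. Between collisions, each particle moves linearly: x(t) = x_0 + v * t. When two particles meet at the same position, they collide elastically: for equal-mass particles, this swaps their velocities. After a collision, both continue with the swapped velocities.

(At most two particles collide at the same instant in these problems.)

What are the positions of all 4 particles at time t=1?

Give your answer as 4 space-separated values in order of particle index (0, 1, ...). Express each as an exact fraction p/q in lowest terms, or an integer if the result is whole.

Collision at t=3/5: particles 0 and 1 swap velocities; positions: p0=11/5 p1=11/5 p2=56/5 p3=83/5; velocities now: v0=-3 v1=2 v2=-3 v3=-4
Advance to t=1 (no further collisions before then); velocities: v0=-3 v1=2 v2=-3 v3=-4; positions = 1 3 10 15

Answer: 1 3 10 15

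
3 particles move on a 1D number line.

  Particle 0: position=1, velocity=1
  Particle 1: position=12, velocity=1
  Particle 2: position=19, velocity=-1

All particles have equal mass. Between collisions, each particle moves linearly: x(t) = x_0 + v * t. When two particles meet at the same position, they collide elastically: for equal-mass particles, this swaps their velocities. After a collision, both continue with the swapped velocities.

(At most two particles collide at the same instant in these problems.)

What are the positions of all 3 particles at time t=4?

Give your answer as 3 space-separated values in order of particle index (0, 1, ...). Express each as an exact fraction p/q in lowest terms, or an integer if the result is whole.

Collision at t=7/2: particles 1 and 2 swap velocities; positions: p0=9/2 p1=31/2 p2=31/2; velocities now: v0=1 v1=-1 v2=1
Advance to t=4 (no further collisions before then); velocities: v0=1 v1=-1 v2=1; positions = 5 15 16

Answer: 5 15 16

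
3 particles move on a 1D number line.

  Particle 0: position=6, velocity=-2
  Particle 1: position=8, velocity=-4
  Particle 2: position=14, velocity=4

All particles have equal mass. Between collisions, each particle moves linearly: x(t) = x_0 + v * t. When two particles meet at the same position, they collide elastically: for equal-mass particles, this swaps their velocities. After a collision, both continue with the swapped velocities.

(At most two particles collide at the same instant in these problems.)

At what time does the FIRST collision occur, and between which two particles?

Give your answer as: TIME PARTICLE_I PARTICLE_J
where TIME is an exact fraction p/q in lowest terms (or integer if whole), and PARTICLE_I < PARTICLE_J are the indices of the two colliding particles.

Pair (0,1): pos 6,8 vel -2,-4 -> gap=2, closing at 2/unit, collide at t=1
Pair (1,2): pos 8,14 vel -4,4 -> not approaching (rel speed -8 <= 0)
Earliest collision: t=1 between 0 and 1

Answer: 1 0 1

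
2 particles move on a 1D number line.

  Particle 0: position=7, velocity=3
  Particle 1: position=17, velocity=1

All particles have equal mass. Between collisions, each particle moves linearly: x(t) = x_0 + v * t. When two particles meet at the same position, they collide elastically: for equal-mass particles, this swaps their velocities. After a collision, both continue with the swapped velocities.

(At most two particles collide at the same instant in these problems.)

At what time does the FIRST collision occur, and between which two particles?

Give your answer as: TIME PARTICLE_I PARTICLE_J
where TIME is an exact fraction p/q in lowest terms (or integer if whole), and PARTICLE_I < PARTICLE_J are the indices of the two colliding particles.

Pair (0,1): pos 7,17 vel 3,1 -> gap=10, closing at 2/unit, collide at t=5
Earliest collision: t=5 between 0 and 1

Answer: 5 0 1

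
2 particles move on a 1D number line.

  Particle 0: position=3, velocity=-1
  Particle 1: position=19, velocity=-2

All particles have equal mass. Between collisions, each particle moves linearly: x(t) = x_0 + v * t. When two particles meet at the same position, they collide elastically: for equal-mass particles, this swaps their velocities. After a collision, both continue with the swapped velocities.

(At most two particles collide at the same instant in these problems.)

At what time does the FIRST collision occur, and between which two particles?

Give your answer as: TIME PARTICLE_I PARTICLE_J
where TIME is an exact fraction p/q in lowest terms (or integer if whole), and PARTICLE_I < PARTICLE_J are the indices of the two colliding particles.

Pair (0,1): pos 3,19 vel -1,-2 -> gap=16, closing at 1/unit, collide at t=16
Earliest collision: t=16 between 0 and 1

Answer: 16 0 1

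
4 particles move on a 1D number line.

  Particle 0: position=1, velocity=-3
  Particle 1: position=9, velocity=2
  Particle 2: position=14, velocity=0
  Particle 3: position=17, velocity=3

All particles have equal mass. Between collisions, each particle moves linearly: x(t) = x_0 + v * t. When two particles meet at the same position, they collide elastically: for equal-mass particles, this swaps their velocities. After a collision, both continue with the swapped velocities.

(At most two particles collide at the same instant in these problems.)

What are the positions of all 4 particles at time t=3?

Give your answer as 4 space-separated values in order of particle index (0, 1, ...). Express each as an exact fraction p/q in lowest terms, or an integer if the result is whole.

Collision at t=5/2: particles 1 and 2 swap velocities; positions: p0=-13/2 p1=14 p2=14 p3=49/2; velocities now: v0=-3 v1=0 v2=2 v3=3
Advance to t=3 (no further collisions before then); velocities: v0=-3 v1=0 v2=2 v3=3; positions = -8 14 15 26

Answer: -8 14 15 26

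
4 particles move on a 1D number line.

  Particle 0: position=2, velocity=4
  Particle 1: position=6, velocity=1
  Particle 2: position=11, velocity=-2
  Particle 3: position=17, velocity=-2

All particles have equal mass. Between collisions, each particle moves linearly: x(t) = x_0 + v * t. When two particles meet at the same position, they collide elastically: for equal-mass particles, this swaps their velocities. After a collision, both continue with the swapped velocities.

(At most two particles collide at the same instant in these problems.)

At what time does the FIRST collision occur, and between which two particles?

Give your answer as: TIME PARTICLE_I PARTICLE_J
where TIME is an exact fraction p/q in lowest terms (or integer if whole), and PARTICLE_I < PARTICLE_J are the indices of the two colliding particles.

Answer: 4/3 0 1

Derivation:
Pair (0,1): pos 2,6 vel 4,1 -> gap=4, closing at 3/unit, collide at t=4/3
Pair (1,2): pos 6,11 vel 1,-2 -> gap=5, closing at 3/unit, collide at t=5/3
Pair (2,3): pos 11,17 vel -2,-2 -> not approaching (rel speed 0 <= 0)
Earliest collision: t=4/3 between 0 and 1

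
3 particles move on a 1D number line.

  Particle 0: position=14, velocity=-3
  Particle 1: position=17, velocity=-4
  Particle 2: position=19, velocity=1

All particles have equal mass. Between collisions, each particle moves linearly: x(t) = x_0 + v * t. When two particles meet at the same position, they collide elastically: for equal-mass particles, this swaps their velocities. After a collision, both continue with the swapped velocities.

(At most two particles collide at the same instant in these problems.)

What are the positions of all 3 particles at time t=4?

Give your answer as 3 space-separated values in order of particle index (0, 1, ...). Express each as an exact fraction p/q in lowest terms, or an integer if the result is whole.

Collision at t=3: particles 0 and 1 swap velocities; positions: p0=5 p1=5 p2=22; velocities now: v0=-4 v1=-3 v2=1
Advance to t=4 (no further collisions before then); velocities: v0=-4 v1=-3 v2=1; positions = 1 2 23

Answer: 1 2 23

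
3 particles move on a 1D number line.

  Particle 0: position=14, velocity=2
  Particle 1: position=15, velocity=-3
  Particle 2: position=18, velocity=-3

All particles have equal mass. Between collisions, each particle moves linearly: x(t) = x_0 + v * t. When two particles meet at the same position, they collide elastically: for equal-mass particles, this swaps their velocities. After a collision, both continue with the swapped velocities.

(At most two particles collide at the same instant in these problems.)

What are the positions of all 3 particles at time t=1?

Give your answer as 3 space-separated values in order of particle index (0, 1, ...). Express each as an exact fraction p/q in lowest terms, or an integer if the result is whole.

Collision at t=1/5: particles 0 and 1 swap velocities; positions: p0=72/5 p1=72/5 p2=87/5; velocities now: v0=-3 v1=2 v2=-3
Collision at t=4/5: particles 1 and 2 swap velocities; positions: p0=63/5 p1=78/5 p2=78/5; velocities now: v0=-3 v1=-3 v2=2
Advance to t=1 (no further collisions before then); velocities: v0=-3 v1=-3 v2=2; positions = 12 15 16

Answer: 12 15 16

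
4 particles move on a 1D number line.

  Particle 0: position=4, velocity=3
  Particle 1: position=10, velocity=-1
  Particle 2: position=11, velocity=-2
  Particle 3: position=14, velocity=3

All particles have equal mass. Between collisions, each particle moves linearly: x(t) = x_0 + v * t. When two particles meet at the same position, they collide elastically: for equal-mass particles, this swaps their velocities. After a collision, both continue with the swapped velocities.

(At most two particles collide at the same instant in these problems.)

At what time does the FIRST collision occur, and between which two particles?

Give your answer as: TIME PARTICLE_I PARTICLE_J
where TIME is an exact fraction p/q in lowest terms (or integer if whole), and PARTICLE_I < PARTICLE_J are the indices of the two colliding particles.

Pair (0,1): pos 4,10 vel 3,-1 -> gap=6, closing at 4/unit, collide at t=3/2
Pair (1,2): pos 10,11 vel -1,-2 -> gap=1, closing at 1/unit, collide at t=1
Pair (2,3): pos 11,14 vel -2,3 -> not approaching (rel speed -5 <= 0)
Earliest collision: t=1 between 1 and 2

Answer: 1 1 2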